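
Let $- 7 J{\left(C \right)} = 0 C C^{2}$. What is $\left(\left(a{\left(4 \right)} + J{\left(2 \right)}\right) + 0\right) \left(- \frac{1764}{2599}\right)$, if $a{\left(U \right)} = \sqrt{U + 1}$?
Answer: $- \frac{1764 \sqrt{5}}{2599} \approx -1.5177$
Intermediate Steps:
$J{\left(C \right)} = 0$ ($J{\left(C \right)} = - \frac{0 C C^{2}}{7} = - \frac{0 C^{2}}{7} = \left(- \frac{1}{7}\right) 0 = 0$)
$a{\left(U \right)} = \sqrt{1 + U}$
$\left(\left(a{\left(4 \right)} + J{\left(2 \right)}\right) + 0\right) \left(- \frac{1764}{2599}\right) = \left(\left(\sqrt{1 + 4} + 0\right) + 0\right) \left(- \frac{1764}{2599}\right) = \left(\left(\sqrt{5} + 0\right) + 0\right) \left(\left(-1764\right) \frac{1}{2599}\right) = \left(\sqrt{5} + 0\right) \left(- \frac{1764}{2599}\right) = \sqrt{5} \left(- \frac{1764}{2599}\right) = - \frac{1764 \sqrt{5}}{2599}$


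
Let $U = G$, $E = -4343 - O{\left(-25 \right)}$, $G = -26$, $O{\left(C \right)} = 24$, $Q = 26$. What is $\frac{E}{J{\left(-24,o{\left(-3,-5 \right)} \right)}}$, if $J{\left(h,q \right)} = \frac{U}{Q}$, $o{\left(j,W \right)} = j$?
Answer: $4367$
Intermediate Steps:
$E = -4367$ ($E = -4343 - 24 = -4367$)
$U = -26$
$J{\left(h,q \right)} = -1$ ($J{\left(h,q \right)} = - \frac{26}{26} = \left(-26\right) \frac{1}{26} = -1$)
$\frac{E}{J{\left(-24,o{\left(-3,-5 \right)} \right)}} = - \frac{4367}{-1} = \left(-4367\right) \left(-1\right) = 4367$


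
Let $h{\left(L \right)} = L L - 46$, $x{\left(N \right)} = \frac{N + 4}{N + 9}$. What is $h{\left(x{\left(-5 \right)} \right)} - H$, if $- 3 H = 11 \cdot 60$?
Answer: $\frac{2785}{16} \approx 174.06$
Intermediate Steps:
$H = -220$ ($H = - \frac{11 \cdot 60}{3} = \left(- \frac{1}{3}\right) 660 = -220$)
$x{\left(N \right)} = \frac{4 + N}{9 + N}$
$h{\left(L \right)} = -46 + L^{2}$ ($h{\left(L \right)} = L^{2} - 46 = -46 + L^{2}$)
$h{\left(x{\left(-5 \right)} \right)} - H = \left(-46 + \left(\frac{4 - 5}{9 - 5}\right)^{2}\right) - -220 = \left(-46 + \left(\frac{1}{4} \left(-1\right)\right)^{2}\right) + 220 = \left(-46 + \left(- \frac{1}{4}\right)^{2}\right) + 220 = \left(-46 + \frac{1}{16}\right) + 220 = - \frac{735}{16} + 220 = \frac{2785}{16}$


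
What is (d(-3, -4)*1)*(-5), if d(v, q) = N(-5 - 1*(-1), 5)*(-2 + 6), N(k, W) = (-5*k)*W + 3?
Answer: -2060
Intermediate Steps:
N(k, W) = 3 - 5*W*k (N(k, W) = -5*W*k + 3 = 3 - 5*W*k)
d(v, q) = 412 (d(v, q) = (3 - 5*5*(-5 - 1*(-1)))*(-2 + 6) = (3 - 5*5*(-5 + 1))*4 = (3 - 5*5*(-4))*4 = (3 + 100)*4 = 103*4 = 412)
(d(-3, -4)*1)*(-5) = (412*1)*(-5) = 412*(-5) = -2060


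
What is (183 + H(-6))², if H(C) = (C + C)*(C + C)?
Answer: 106929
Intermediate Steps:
H(C) = 4*C² (H(C) = (2*C)*(2*C) = 4*C²)
(183 + H(-6))² = (183 + 4*(-6)²)² = (183 + 4*36)² = (183 + 144)² = 327² = 106929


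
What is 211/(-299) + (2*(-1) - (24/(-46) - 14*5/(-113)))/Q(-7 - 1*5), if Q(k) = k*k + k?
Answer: -804538/1114971 ≈ -0.72158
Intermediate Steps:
Q(k) = k + k² (Q(k) = k² + k = k + k²)
211/(-299) + (2*(-1) - (24/(-46) - 14*5/(-113)))/Q(-7 - 1*5) = 211/(-299) + (2*(-1) - (24/(-46) - 14*5/(-113)))/(((-7 - 1*5)*(1 + (-7 - 1*5)))) = 211*(-1/299) + (-2 - (24*(-1/46) - 70*(-1/113)))/(((-7 - 5)*(1 + (-7 - 5)))) = -211/299 + (-2 - (-12/23 + 70/113))/((-12*(1 - 12))) = -211/299 + (-2 - 1*254/2599)/((-12*(-11))) = -211/299 + (-2 - 254/2599)/132 = -211/299 - 5452/2599*1/132 = -211/299 - 1363/85767 = -804538/1114971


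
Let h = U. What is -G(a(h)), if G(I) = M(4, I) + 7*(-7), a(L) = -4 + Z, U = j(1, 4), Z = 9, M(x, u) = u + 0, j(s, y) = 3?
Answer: 44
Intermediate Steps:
M(x, u) = u
U = 3
h = 3
a(L) = 5 (a(L) = -4 + 9 = 5)
G(I) = -49 + I (G(I) = I + 7*(-7) = I - 49 = -49 + I)
-G(a(h)) = -(-49 + 5) = -1*(-44) = 44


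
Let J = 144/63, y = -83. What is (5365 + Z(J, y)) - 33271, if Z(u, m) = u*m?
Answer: -196670/7 ≈ -28096.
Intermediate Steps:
J = 16/7 (J = 144*(1/63) = 16/7 ≈ 2.2857)
Z(u, m) = m*u
(5365 + Z(J, y)) - 33271 = (5365 - 83*16/7) - 33271 = (5365 - 1328/7) - 33271 = 36227/7 - 33271 = -196670/7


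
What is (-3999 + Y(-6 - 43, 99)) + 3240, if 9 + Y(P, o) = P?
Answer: -817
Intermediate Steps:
Y(P, o) = -9 + P
(-3999 + Y(-6 - 43, 99)) + 3240 = (-3999 + (-9 + (-6 - 43))) + 3240 = (-3999 + (-9 - 49)) + 3240 = (-3999 - 58) + 3240 = -4057 + 3240 = -817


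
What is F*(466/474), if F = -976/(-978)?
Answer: 113704/115893 ≈ 0.98111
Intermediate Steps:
F = 488/489 (F = -976*(-1/978) = 488/489 ≈ 0.99796)
F*(466/474) = 488*(466/474)/489 = 488*(466*(1/474))/489 = (488/489)*(233/237) = 113704/115893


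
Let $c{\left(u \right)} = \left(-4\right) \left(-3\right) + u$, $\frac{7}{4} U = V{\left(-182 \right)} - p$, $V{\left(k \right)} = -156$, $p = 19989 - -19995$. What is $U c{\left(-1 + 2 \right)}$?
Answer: $- \frac{2087280}{7} \approx -2.9818 \cdot 10^{5}$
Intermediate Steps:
$p = 39984$ ($p = 19989 + 19995 = 39984$)
$U = - \frac{160560}{7}$ ($U = \frac{4 \left(-156 - 39984\right)}{7} = \frac{4}{7} \left(-40140\right) = - \frac{160560}{7} \approx -22937.0$)
$c{\left(u \right)} = 12 + u$
$U c{\left(-1 + 2 \right)} = - \frac{160560 \left(12 + \left(-1 + 2\right)\right)}{7} = - \frac{160560 \left(12 + 1\right)}{7} = \left(- \frac{160560}{7}\right) 13 = - \frac{2087280}{7}$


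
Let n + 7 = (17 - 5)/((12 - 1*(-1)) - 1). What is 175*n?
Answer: -1050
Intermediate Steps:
n = -6 (n = -7 + (17 - 5)/((12 - 1*(-1)) - 1) = -7 + 12/((12 + 1) - 1) = -7 + 12/(13 - 1) = -7 + 12/12 = -7 + 12*(1/12) = -7 + 1 = -6)
175*n = 175*(-6) = -1050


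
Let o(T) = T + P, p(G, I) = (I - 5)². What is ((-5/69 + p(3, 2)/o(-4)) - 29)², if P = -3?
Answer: 215003569/233289 ≈ 921.62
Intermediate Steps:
p(G, I) = (-5 + I)²
o(T) = -3 + T (o(T) = T - 3 = -3 + T)
((-5/69 + p(3, 2)/o(-4)) - 29)² = ((-5/69 + (-5 + 2)²/(-3 - 4)) - 29)² = ((-5*1/69 + (-3)²/(-7)) - 29)² = ((-5/69 + 9*(-⅐)) - 29)² = ((-5/69 - 9/7) - 29)² = (-656/483 - 29)² = (-14663/483)² = 215003569/233289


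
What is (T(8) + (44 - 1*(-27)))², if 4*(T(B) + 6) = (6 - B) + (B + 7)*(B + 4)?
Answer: 47961/4 ≈ 11990.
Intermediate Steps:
T(B) = -9/2 - B/4 + (4 + B)*(7 + B)/4 (T(B) = -6 + ((6 - B) + (B + 7)*(B + 4))/4 = -6 + ((6 - B) + (7 + B)*(4 + B))/4 = -6 + ((6 - B) + (4 + B)*(7 + B))/4 = -6 + (6 - B + (4 + B)*(7 + B))/4 = -6 + (3/2 - B/4 + (4 + B)*(7 + B)/4) = -9/2 - B/4 + (4 + B)*(7 + B)/4)
(T(8) + (44 - 1*(-27)))² = ((5/2 + (¼)*8² + (5/2)*8) + (44 - 1*(-27)))² = ((5/2 + (¼)*64 + 20) + (44 + 27))² = ((5/2 + 16 + 20) + 71)² = (77/2 + 71)² = (219/2)² = 47961/4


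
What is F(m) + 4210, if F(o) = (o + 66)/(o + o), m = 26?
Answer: 54753/13 ≈ 4211.8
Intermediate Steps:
F(o) = (66 + o)/(2*o) (F(o) = (66 + o)/((2*o)) = (66 + o)*(1/(2*o)) = (66 + o)/(2*o))
F(m) + 4210 = (1/2)*(66 + 26)/26 + 4210 = (1/2)*(1/26)*92 + 4210 = 23/13 + 4210 = 54753/13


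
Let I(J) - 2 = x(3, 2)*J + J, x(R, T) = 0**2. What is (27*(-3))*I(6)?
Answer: -648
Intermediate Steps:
x(R, T) = 0
I(J) = 2 + J (I(J) = 2 + (0*J + J) = 2 + (0 + J) = 2 + J)
(27*(-3))*I(6) = (27*(-3))*(2 + 6) = -81*8 = -648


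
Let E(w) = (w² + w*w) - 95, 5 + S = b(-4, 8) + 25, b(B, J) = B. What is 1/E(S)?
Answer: 1/417 ≈ 0.0023981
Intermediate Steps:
S = 16 (S = -5 + (-4 + 25) = -5 + 21 = 16)
E(w) = -95 + 2*w² (E(w) = (w² + w²) - 95 = 2*w² - 95 = -95 + 2*w²)
1/E(S) = 1/(-95 + 2*16²) = 1/(-95 + 2*256) = 1/(-95 + 512) = 1/417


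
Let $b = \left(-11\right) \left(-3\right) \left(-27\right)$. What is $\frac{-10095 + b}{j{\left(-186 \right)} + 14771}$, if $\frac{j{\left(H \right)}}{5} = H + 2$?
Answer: $- \frac{3662}{4617} \approx -0.79316$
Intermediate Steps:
$b = -891$ ($b = 33 \left(-27\right) = -891$)
$j{\left(H \right)} = 10 + 5 H$ ($j{\left(H \right)} = 5 \left(H + 2\right) = 5 \left(2 + H\right) = 10 + 5 H$)
$\frac{-10095 + b}{j{\left(-186 \right)} + 14771} = \frac{-10095 - 891}{\left(10 + 5 \left(-186\right)\right) + 14771} = - \frac{10986}{\left(10 - 930\right) + 14771} = - \frac{10986}{-920 + 14771} = - \frac{10986}{13851} = \left(-10986\right) \frac{1}{13851} = - \frac{3662}{4617}$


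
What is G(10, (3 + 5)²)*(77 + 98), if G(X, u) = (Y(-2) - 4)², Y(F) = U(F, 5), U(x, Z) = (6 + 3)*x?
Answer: 84700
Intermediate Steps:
U(x, Z) = 9*x
Y(F) = 9*F
G(X, u) = 484 (G(X, u) = (9*(-2) - 4)² = (-18 - 4)² = (-22)² = 484)
G(10, (3 + 5)²)*(77 + 98) = 484*(77 + 98) = 484*175 = 84700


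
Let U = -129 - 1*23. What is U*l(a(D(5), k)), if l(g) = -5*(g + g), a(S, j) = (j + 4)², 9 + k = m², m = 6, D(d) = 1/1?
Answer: 1460720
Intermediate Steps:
D(d) = 1
U = -152 (U = -129 - 23 = -152)
k = 27 (k = -9 + 6² = -9 + 36 = 27)
a(S, j) = (4 + j)²
l(g) = -10*g
U*l(a(D(5), k)) = -(-1520)*(4 + 27)² = -(-1520)*31² = -(-1520)*961 = -152*(-9610) = 1460720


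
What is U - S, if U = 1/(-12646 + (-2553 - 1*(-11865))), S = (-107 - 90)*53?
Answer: 34810293/3334 ≈ 10441.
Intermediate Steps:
S = -10441 (S = -197*53 = -10441)
U = -1/3334 (U = 1/(-12646 + (-2553 + 11865)) = 1/(-12646 + 9312) = 1/(-3334) = -1/3334 ≈ -0.00029994)
U - S = -1/3334 - 1*(-10441) = -1/3334 + 10441 = 34810293/3334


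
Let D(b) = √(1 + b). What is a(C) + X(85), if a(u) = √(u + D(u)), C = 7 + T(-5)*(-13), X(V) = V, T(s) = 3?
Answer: 85 + √(-32 + I*√31) ≈ 85.49 + 5.6781*I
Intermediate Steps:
C = -32 (C = 7 + 3*(-13) = 7 - 39 = -32)
a(u) = √(u + √(1 + u))
a(C) + X(85) = √(-32 + √(1 - 32)) + 85 = √(-32 + √(-31)) + 85 = √(-32 + I*√31) + 85 = 85 + √(-32 + I*√31)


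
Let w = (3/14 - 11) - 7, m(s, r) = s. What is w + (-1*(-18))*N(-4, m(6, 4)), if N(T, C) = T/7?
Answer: -393/14 ≈ -28.071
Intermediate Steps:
N(T, C) = T/7 (N(T, C) = T*(⅐) = T/7)
w = -249/14 (w = (3*(1/14) - 11) - 7 = (3/14 - 11) - 7 = -151/14 - 7 = -249/14 ≈ -17.786)
w + (-1*(-18))*N(-4, m(6, 4)) = -249/14 + (-1*(-18))*((⅐)*(-4)) = -249/14 + 18*(-4/7) = -249/14 - 72/7 = -393/14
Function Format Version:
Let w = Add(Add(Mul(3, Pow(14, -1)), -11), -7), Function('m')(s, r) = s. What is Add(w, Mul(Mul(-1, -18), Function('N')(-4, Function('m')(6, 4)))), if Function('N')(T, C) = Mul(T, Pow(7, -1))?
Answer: Rational(-393, 14) ≈ -28.071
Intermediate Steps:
Function('N')(T, C) = Mul(Rational(1, 7), T) (Function('N')(T, C) = Mul(T, Rational(1, 7)) = Mul(Rational(1, 7), T))
w = Rational(-249, 14) (w = Add(Add(Mul(3, Rational(1, 14)), -11), -7) = Add(Add(Rational(3, 14), -11), -7) = Add(Rational(-151, 14), -7) = Rational(-249, 14) ≈ -17.786)
Add(w, Mul(Mul(-1, -18), Function('N')(-4, Function('m')(6, 4)))) = Add(Rational(-249, 14), Mul(Mul(-1, -18), Mul(Rational(1, 7), -4))) = Add(Rational(-249, 14), Mul(18, Rational(-4, 7))) = Add(Rational(-249, 14), Rational(-72, 7)) = Rational(-393, 14)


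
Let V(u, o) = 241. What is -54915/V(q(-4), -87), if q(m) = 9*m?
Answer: -54915/241 ≈ -227.86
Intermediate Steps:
-54915/V(q(-4), -87) = -54915/241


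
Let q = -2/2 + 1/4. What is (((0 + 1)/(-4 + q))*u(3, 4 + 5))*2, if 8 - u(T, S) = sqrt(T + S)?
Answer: -64/19 + 16*sqrt(3)/19 ≈ -1.9099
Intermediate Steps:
u(T, S) = 8 - sqrt(S + T) (u(T, S) = 8 - sqrt(T + S) = 8 - sqrt(S + T))
q = -3/4 (q = -2*1/2 + 1*(1/4) = -1 + 1/4 = -3/4 ≈ -0.75000)
(((0 + 1)/(-4 + q))*u(3, 4 + 5))*2 = (((0 + 1)/(-4 - 3/4))*(8 - sqrt((4 + 5) + 3)))*2 = ((1/(-19/4))*(8 - sqrt(9 + 3)))*2 = ((1*(-4/19))*(8 - sqrt(12)))*2 = -4*(8 - 2*sqrt(3))/19*2 = (-32/19 + 8*sqrt(3)/19)*2 = -64/19 + 16*sqrt(3)/19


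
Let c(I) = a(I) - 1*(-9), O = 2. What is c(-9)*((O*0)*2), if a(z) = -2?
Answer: 0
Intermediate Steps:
c(I) = 7 (c(I) = -2 - 1*(-9) = -2 + 9 = 7)
c(-9)*((O*0)*2) = 7*((2*0)*2) = 7*(0*2) = 7*0 = 0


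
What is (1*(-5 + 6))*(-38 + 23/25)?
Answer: -927/25 ≈ -37.080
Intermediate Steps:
(1*(-5 + 6))*(-38 + 23/25) = (1*1)*(-38 + 23*(1/25)) = 1*(-38 + 23/25) = 1*(-927/25) = -927/25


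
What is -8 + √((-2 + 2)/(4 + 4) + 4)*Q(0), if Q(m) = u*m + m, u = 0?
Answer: -8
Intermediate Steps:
Q(m) = m (Q(m) = 0*m + m = 0 + m = m)
-8 + √((-2 + 2)/(4 + 4) + 4)*Q(0) = -8 + √((-2 + 2)/(4 + 4) + 4)*0 = -8 + √(0/8 + 4)*0 = -8 + √(0*(⅛) + 4)*0 = -8 + √(0 + 4)*0 = -8 + √4*0 = -8 + 2*0 = -8 + 0 = -8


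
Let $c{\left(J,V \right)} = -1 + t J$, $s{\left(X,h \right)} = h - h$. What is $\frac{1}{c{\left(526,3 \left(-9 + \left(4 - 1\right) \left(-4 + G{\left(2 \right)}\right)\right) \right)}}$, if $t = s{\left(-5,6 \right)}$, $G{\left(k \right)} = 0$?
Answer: $-1$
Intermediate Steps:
$s{\left(X,h \right)} = 0$
$t = 0$
$c{\left(J,V \right)} = -1$ ($c{\left(J,V \right)} = -1 + 0 J = -1 + 0 = -1$)
$\frac{1}{c{\left(526,3 \left(-9 + \left(4 - 1\right) \left(-4 + G{\left(2 \right)}\right)\right) \right)}} = \frac{1}{-1} = -1$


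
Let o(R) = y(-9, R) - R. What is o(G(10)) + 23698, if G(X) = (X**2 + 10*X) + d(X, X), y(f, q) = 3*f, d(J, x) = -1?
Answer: 23472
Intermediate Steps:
G(X) = -1 + X**2 + 10*X (G(X) = (X**2 + 10*X) - 1 = -1 + X**2 + 10*X)
o(R) = -27 - R (o(R) = 3*(-9) - R = -27 - R)
o(G(10)) + 23698 = (-27 - (-1 + 10**2 + 10*10)) + 23698 = (-27 - (-1 + 100 + 100)) + 23698 = (-27 - 1*199) + 23698 = (-27 - 199) + 23698 = -226 + 23698 = 23472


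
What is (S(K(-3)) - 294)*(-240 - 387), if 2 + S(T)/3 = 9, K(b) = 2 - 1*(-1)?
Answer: 171171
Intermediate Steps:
K(b) = 3 (K(b) = 2 + 1 = 3)
S(T) = 21 (S(T) = -6 + 3*9 = -6 + 27 = 21)
(S(K(-3)) - 294)*(-240 - 387) = (21 - 294)*(-240 - 387) = -273*(-627) = 171171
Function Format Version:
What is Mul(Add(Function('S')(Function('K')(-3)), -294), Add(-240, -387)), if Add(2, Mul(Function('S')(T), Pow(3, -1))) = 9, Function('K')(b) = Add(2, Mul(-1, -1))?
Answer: 171171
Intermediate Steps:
Function('K')(b) = 3 (Function('K')(b) = Add(2, 1) = 3)
Function('S')(T) = 21 (Function('S')(T) = Add(-6, Mul(3, 9)) = Add(-6, 27) = 21)
Mul(Add(Function('S')(Function('K')(-3)), -294), Add(-240, -387)) = Mul(Add(21, -294), Add(-240, -387)) = Mul(-273, -627) = 171171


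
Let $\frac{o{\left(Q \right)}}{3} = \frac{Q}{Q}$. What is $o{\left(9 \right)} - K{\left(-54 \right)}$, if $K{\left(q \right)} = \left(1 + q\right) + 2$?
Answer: $54$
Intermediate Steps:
$o{\left(Q \right)} = 3$ ($o{\left(Q \right)} = 3 \frac{Q}{Q} = 3 \cdot 1 = 3$)
$K{\left(q \right)} = 3 + q$
$o{\left(9 \right)} - K{\left(-54 \right)} = 3 - \left(3 - 54\right) = 3 - -51 = 3 + 51 = 54$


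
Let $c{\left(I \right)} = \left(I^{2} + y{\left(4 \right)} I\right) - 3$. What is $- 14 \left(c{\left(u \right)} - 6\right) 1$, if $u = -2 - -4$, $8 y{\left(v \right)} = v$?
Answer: $56$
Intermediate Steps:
$y{\left(v \right)} = \frac{v}{8}$
$u = 2$ ($u = -2 + 4 = 2$)
$c{\left(I \right)} = -3 + I^{2} + \frac{I}{2}$ ($c{\left(I \right)} = \left(I^{2} + \frac{1}{8} \cdot 4 I\right) - 3 = \left(I^{2} + \frac{I}{2}\right) - 3 = -3 + I^{2} + \frac{I}{2}$)
$- 14 \left(c{\left(u \right)} - 6\right) 1 = - 14 \left(\left(-3 + 2^{2} + \frac{1}{2} \cdot 2\right) - 6\right) 1 = - 14 \left(\left(-3 + 4 + 1\right) - 6\right) 1 = - 14 \left(2 - 6\right) 1 = \left(-14\right) \left(-4\right) 1 = 56 \cdot 1 = 56$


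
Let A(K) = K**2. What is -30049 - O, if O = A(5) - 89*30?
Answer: -27404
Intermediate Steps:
O = -2645 (O = 5**2 - 89*30 = 25 - 2670 = -2645)
-30049 - O = -30049 - 1*(-2645) = -30049 + 2645 = -27404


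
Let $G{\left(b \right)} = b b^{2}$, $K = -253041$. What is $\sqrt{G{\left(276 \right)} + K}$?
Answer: $\sqrt{20771535} \approx 4557.6$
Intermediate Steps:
$G{\left(b \right)} = b^{3}$
$\sqrt{G{\left(276 \right)} + K} = \sqrt{276^{3} - 253041} = \sqrt{21024576 - 253041} = \sqrt{20771535}$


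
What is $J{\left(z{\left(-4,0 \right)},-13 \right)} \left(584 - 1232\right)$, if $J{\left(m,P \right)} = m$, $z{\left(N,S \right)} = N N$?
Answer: $-10368$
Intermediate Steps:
$z{\left(N,S \right)} = N^{2}$
$J{\left(z{\left(-4,0 \right)},-13 \right)} \left(584 - 1232\right) = \left(-4\right)^{2} \left(584 - 1232\right) = 16 \left(-648\right) = -10368$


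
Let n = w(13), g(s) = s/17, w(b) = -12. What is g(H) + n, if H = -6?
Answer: -210/17 ≈ -12.353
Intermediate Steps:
g(s) = s/17 (g(s) = s*(1/17) = s/17)
n = -12
g(H) + n = (1/17)*(-6) - 12 = -6/17 - 12 = -210/17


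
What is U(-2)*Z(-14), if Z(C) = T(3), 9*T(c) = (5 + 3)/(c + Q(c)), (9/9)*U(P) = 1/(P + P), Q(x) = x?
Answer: -1/27 ≈ -0.037037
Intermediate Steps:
U(P) = 1/(2*P) (U(P) = 1/(P + P) = 1/(2*P))
T(c) = 4/(9*c) (T(c) = ((5 + 3)/(c + c))/9 = (8/((2*c)))/9 = (8*(1/(2*c)))/9 = (4/c)/9 = 4/(9*c))
Z(C) = 4/27 (Z(C) = (4/9)/3 = (4/9)*(⅓) = 4/27)
U(-2)*Z(-14) = ((½)/(-2))*(4/27) = ((½)*(-½))*(4/27) = -¼*4/27 = -1/27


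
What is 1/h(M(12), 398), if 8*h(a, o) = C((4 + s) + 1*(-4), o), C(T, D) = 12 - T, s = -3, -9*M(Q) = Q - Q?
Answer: 8/15 ≈ 0.53333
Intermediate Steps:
M(Q) = 0 (M(Q) = -(Q - Q)/9 = -⅑*0 = 0)
h(a, o) = 15/8 (h(a, o) = (12 - ((4 - 3) + 1*(-4)))/8 = (12 - (1 - 4))/8 = (12 - 1*(-3))/8 = (12 + 3)/8 = (⅛)*15 = 15/8)
1/h(M(12), 398) = 1/(15/8) = 8/15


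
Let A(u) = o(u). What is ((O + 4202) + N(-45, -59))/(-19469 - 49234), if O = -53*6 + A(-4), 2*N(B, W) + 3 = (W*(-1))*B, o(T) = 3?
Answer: -2558/68703 ≈ -0.037233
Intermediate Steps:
A(u) = 3
N(B, W) = -3/2 - B*W/2 (N(B, W) = -3/2 + ((W*(-1))*B)/2 = -3/2 + ((-W)*B)/2 = -3/2 + (-B*W)/2 = -3/2 - B*W/2)
O = -315 (O = -53*6 + 3 = -318 + 3 = -315)
((O + 4202) + N(-45, -59))/(-19469 - 49234) = ((-315 + 4202) + (-3/2 - ½*(-45)*(-59)))/(-19469 - 49234) = (3887 + (-3/2 - 2655/2))/(-68703) = (3887 - 1329)*(-1/68703) = 2558*(-1/68703) = -2558/68703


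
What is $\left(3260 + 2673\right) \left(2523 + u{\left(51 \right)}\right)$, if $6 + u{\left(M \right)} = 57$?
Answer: $15271542$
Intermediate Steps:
$u{\left(M \right)} = 51$ ($u{\left(M \right)} = -6 + 57 = 51$)
$\left(3260 + 2673\right) \left(2523 + u{\left(51 \right)}\right) = \left(3260 + 2673\right) \left(2523 + 51\right) = 5933 \cdot 2574 = 15271542$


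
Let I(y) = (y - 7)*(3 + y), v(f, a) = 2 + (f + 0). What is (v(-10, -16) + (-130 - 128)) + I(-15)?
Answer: -2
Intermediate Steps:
v(f, a) = 2 + f
I(y) = (-7 + y)*(3 + y)
(v(-10, -16) + (-130 - 128)) + I(-15) = ((2 - 10) + (-130 - 128)) + (-21 + (-15)² - 4*(-15)) = (-8 - 258) + (-21 + 225 + 60) = -266 + 264 = -2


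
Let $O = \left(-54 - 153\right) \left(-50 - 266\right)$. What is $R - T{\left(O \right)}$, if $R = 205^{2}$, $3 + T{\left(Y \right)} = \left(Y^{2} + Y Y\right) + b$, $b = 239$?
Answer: $-8557417699$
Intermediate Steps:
$O = 65412$ ($O = \left(-207\right) \left(-316\right) = 65412$)
$T{\left(Y \right)} = 236 + 2 Y^{2}$ ($T{\left(Y \right)} = -3 + \left(\left(Y^{2} + Y Y\right) + 239\right) = -3 + \left(\left(Y^{2} + Y^{2}\right) + 239\right) = -3 + \left(2 Y^{2} + 239\right) = -3 + \left(239 + 2 Y^{2}\right) = 236 + 2 Y^{2}$)
$R = 42025$
$R - T{\left(O \right)} = 42025 - \left(236 + 2 \cdot 65412^{2}\right) = 42025 - \left(236 + 2 \cdot 4278729744\right) = 42025 - \left(236 + 8557459488\right) = 42025 - 8557459724 = -8557417699$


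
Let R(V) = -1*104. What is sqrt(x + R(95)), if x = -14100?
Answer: 2*I*sqrt(3551) ≈ 119.18*I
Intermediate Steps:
R(V) = -104
sqrt(x + R(95)) = sqrt(-14100 - 104) = sqrt(-14204) = 2*I*sqrt(3551)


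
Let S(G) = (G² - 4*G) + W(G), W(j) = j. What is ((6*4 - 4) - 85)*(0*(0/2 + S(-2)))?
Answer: 0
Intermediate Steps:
S(G) = G² - 3*G (S(G) = (G² - 4*G) + G = G² - 3*G)
((6*4 - 4) - 85)*(0*(0/2 + S(-2))) = ((6*4 - 4) - 85)*(0*(0/2 - 2*(-3 - 2))) = ((24 - 4) - 85)*(0*(0*(½) - 2*(-5))) = (20 - 85)*(0*(0 + 10)) = -0*10 = -65*0 = 0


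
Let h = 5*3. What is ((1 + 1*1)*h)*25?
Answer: 750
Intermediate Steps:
h = 15
((1 + 1*1)*h)*25 = ((1 + 1*1)*15)*25 = ((1 + 1)*15)*25 = (2*15)*25 = 30*25 = 750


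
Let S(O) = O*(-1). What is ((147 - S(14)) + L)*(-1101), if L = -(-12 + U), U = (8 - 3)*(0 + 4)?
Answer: -168453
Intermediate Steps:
U = 20 (U = 5*4 = 20)
S(O) = -O
L = -8 (L = -(-12 + 20) = -1*8 = -8)
((147 - S(14)) + L)*(-1101) = ((147 - (-1)*14) - 8)*(-1101) = ((147 - 1*(-14)) - 8)*(-1101) = ((147 + 14) - 8)*(-1101) = (161 - 8)*(-1101) = 153*(-1101) = -168453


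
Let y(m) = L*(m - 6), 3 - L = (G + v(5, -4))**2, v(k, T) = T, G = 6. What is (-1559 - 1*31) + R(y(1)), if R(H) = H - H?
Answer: -1590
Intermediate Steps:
L = -1 (L = 3 - (6 - 4)**2 = 3 - 1*2**2 = 3 - 1*4 = 3 - 4 = -1)
y(m) = 6 - m (y(m) = -(m - 6) = -(-6 + m) = 6 - m)
R(H) = 0
(-1559 - 1*31) + R(y(1)) = (-1559 - 1*31) + 0 = (-1559 - 31) + 0 = -1590 + 0 = -1590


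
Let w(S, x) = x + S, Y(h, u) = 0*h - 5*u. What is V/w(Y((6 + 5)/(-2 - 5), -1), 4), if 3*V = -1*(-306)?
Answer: 34/3 ≈ 11.333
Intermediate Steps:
Y(h, u) = -5*u (Y(h, u) = 0 - 5*u = -5*u)
w(S, x) = S + x
V = 102 (V = (-1*(-306))/3 = (1/3)*306 = 102)
V/w(Y((6 + 5)/(-2 - 5), -1), 4) = 102/(-5*(-1) + 4) = 102/(5 + 4) = 102/9 = 102*(1/9) = 34/3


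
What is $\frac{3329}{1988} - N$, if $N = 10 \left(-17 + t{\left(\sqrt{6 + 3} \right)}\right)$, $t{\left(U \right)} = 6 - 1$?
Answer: $\frac{241889}{1988} \approx 121.67$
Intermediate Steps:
$t{\left(U \right)} = 5$ ($t{\left(U \right)} = 6 - 1 = 5$)
$N = -120$ ($N = 10 \left(-17 + 5\right) = 10 \left(-12\right) = -120$)
$\frac{3329}{1988} - N = \frac{3329}{1988} - -120 = 3329 \cdot \frac{1}{1988} + 120 = \frac{3329}{1988} + 120 = \frac{241889}{1988}$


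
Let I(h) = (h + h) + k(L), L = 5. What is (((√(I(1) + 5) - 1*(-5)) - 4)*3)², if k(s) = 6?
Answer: 126 + 18*√13 ≈ 190.90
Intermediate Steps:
I(h) = 6 + 2*h (I(h) = (h + h) + 6 = 2*h + 6 = 6 + 2*h)
(((√(I(1) + 5) - 1*(-5)) - 4)*3)² = (((√((6 + 2*1) + 5) - 1*(-5)) - 4)*3)² = (((√((6 + 2) + 5) + 5) - 4)*3)² = (((√(8 + 5) + 5) - 4)*3)² = (((√13 + 5) - 4)*3)² = (((5 + √13) - 4)*3)² = ((1 + √13)*3)² = (3 + 3*√13)²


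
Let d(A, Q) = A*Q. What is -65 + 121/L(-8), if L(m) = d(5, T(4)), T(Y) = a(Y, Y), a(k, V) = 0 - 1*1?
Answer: -446/5 ≈ -89.200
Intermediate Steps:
a(k, V) = -1 (a(k, V) = 0 - 1 = -1)
T(Y) = -1
L(m) = -5 (L(m) = 5*(-1) = -5)
-65 + 121/L(-8) = -65 + 121/(-5) = -65 - ⅕*121 = -65 - 121/5 = -446/5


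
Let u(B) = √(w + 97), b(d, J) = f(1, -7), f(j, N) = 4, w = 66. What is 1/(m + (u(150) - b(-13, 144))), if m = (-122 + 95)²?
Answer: 725/525462 - √163/525462 ≈ 0.0013554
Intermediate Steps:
b(d, J) = 4
u(B) = √163 (u(B) = √(66 + 97) = √163)
m = 729 (m = (-27)² = 729)
1/(m + (u(150) - b(-13, 144))) = 1/(729 + (√163 - 1*4)) = 1/(729 + (√163 - 4)) = 1/(729 + (-4 + √163)) = 1/(725 + √163)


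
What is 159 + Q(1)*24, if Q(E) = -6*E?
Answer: 15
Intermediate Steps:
159 + Q(1)*24 = 159 - 6*1*24 = 159 - 6*24 = 159 - 144 = 15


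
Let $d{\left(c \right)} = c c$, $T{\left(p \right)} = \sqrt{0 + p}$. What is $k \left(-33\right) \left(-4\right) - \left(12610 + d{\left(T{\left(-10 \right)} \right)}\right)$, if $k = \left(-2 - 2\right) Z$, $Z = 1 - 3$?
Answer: $-11544$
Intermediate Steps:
$T{\left(p \right)} = \sqrt{p}$
$Z = -2$ ($Z = 1 - 3 = -2$)
$d{\left(c \right)} = c^{2}$
$k = 8$ ($k = \left(-2 - 2\right) \left(-2\right) = \left(-4\right) \left(-2\right) = 8$)
$k \left(-33\right) \left(-4\right) - \left(12610 + d{\left(T{\left(-10 \right)} \right)}\right) = 8 \left(-33\right) \left(-4\right) - \left(12610 + \left(\sqrt{-10}\right)^{2}\right) = \left(-264\right) \left(-4\right) - \left(12610 + \left(i \sqrt{10}\right)^{2}\right) = 1056 - \left(12610 - 10\right) = 1056 - 12600 = -11544$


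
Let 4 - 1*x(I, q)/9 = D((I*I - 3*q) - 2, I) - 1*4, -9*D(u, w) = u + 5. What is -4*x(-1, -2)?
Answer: -328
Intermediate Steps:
D(u, w) = -5/9 - u/9 (D(u, w) = -(u + 5)/9 = -(5 + u)/9 = -5/9 - u/9)
x(I, q) = 75 + I² - 3*q (x(I, q) = 36 - 9*((-5/9 - ((I*I - 3*q) - 2)/9) - 1*4) = 36 - 9*((-5/9 - ((I² - 3*q) - 2)/9) - 4) = 36 - 9*((-5/9 - (-2 + I² - 3*q)/9) - 4) = 36 - 9*((-5/9 + (2/9 - I²/9 + q/3)) - 4) = 36 - 9*((-⅓ - I²/9 + q/3) - 4) = 36 - 9*(-13/3 - I²/9 + q/3) = 36 + (39 + I² - 3*q) = 75 + I² - 3*q)
-4*x(-1, -2) = -4*(75 + (-1)² - 3*(-2)) = -4*(75 + 1 + 6) = -4*82 = -328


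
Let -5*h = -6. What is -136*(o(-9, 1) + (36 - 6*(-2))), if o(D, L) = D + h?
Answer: -27336/5 ≈ -5467.2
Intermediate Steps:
h = 6/5 (h = -1/5*(-6) = 6/5 ≈ 1.2000)
o(D, L) = 6/5 + D (o(D, L) = D + 6/5 = 6/5 + D)
-136*(o(-9, 1) + (36 - 6*(-2))) = -136*((6/5 - 9) + (36 - 6*(-2))) = -136*(-39/5 + (36 - 1*(-12))) = -136*(-39/5 + (36 + 12)) = -136*(-39/5 + 48) = -136*201/5 = -27336/5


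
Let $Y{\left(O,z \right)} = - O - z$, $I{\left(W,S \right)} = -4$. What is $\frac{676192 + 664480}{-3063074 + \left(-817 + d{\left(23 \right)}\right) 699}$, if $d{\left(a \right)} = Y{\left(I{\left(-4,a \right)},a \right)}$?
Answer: $- \frac{670336}{1823719} \approx -0.36757$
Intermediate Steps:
$d{\left(a \right)} = 4 - a$ ($d{\left(a \right)} = \left(-1\right) \left(-4\right) - a = 4 - a$)
$\frac{676192 + 664480}{-3063074 + \left(-817 + d{\left(23 \right)}\right) 699} = \frac{676192 + 664480}{-3063074 + \left(-817 + \left(4 - 23\right)\right) 699} = \frac{1340672}{-3063074 + \left(-817 + \left(4 - 23\right)\right) 699} = \frac{1340672}{-3063074 + \left(-817 - 19\right) 699} = \frac{1340672}{-3063074 - 584364} = \frac{1340672}{-3647438} = 1340672 \left(- \frac{1}{3647438}\right) = - \frac{670336}{1823719}$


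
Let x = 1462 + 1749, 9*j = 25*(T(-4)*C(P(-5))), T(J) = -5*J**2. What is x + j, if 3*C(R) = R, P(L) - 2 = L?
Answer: 30899/9 ≈ 3433.2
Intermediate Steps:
P(L) = 2 + L
C(R) = R/3
j = 2000/9 (j = (25*((-5*(-4)**2)*((2 - 5)/3)))/9 = (25*((-5*16)*((1/3)*(-3))))/9 = (25*(-80*(-1)))/9 = (25*80)/9 = (1/9)*2000 = 2000/9 ≈ 222.22)
x = 3211
x + j = 3211 + 2000/9 = 30899/9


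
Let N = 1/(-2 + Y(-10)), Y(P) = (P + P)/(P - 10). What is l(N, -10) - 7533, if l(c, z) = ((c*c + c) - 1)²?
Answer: -7532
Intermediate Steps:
Y(P) = 2*P/(-10 + P) (Y(P) = (2*P)/(-10 + P) = 2*P/(-10 + P))
N = -1 (N = 1/(-2 + 2*(-10)/(-10 - 10)) = 1/(-2 + 2*(-10)/(-20)) = 1/(-2 + 2*(-10)*(-1/20)) = 1/(-2 + 1) = 1/(-1) = -1)
l(c, z) = (-1 + c + c²)² (l(c, z) = ((c² + c) - 1)² = ((c + c²) - 1)² = (-1 + c + c²)²)
l(N, -10) - 7533 = (-1 - 1 + (-1)²)² - 7533 = (-1 - 1 + 1)² - 7533 = (-1)² - 7533 = 1 - 7533 = -7532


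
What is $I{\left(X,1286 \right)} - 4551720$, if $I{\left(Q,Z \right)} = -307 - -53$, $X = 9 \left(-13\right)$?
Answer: $-4551974$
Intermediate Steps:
$X = -117$
$I{\left(Q,Z \right)} = -254$ ($I{\left(Q,Z \right)} = -307 + 53 = -254$)
$I{\left(X,1286 \right)} - 4551720 = -254 - 4551720 = -4551974$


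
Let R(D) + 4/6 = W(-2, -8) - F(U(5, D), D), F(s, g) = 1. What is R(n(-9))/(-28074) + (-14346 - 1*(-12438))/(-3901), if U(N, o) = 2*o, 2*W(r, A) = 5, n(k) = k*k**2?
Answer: 321371647/657100044 ≈ 0.48908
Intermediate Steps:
n(k) = k**3
W(r, A) = 5/2 (W(r, A) = (1/2)*5 = 5/2)
R(D) = 5/6 (R(D) = -2/3 + (5/2 - 1*1) = -2/3 + (5/2 - 1) = -2/3 + 3/2 = 5/6)
R(n(-9))/(-28074) + (-14346 - 1*(-12438))/(-3901) = (5/6)/(-28074) + (-14346 - 1*(-12438))/(-3901) = (5/6)*(-1/28074) + (-14346 + 12438)*(-1/3901) = -5/168444 - 1908*(-1/3901) = -5/168444 + 1908/3901 = 321371647/657100044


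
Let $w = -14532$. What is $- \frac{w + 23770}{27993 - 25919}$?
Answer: $- \frac{4619}{1037} \approx -4.4542$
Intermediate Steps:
$- \frac{w + 23770}{27993 - 25919} = - \frac{-14532 + 23770}{27993 - 25919} = - \frac{9238}{2074} = \left(-1\right) \frac{4619}{1037} = - \frac{4619}{1037}$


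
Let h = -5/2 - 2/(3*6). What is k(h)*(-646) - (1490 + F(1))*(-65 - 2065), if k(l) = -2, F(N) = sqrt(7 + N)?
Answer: 3174992 + 4260*sqrt(2) ≈ 3.1810e+6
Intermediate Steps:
h = -47/18 (h = -5*1/2 - 2/18 = -5/2 - 2*1/18 = -5/2 - 1/9 = -47/18 ≈ -2.6111)
k(h)*(-646) - (1490 + F(1))*(-65 - 2065) = -2*(-646) - (1490 + sqrt(7 + 1))*(-65 - 2065) = 1292 - (1490 + sqrt(8))*(-2130) = 1292 - (1490 + 2*sqrt(2))*(-2130) = 1292 - (-3173700 - 4260*sqrt(2)) = 1292 + (3173700 + 4260*sqrt(2)) = 3174992 + 4260*sqrt(2)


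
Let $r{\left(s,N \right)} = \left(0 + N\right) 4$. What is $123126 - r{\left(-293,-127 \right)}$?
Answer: $123634$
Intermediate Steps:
$r{\left(s,N \right)} = 4 N$ ($r{\left(s,N \right)} = N 4 = 4 N$)
$123126 - r{\left(-293,-127 \right)} = 123126 - 4 \left(-127\right) = 123126 - -508 = 123126 + 508 = 123634$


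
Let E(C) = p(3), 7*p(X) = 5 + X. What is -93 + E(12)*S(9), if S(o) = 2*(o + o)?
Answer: -363/7 ≈ -51.857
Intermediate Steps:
S(o) = 4*o (S(o) = 2*(2*o) = 4*o)
p(X) = 5/7 + X/7 (p(X) = (5 + X)/7 = 5/7 + X/7)
E(C) = 8/7 (E(C) = 5/7 + (1/7)*3 = 5/7 + 3/7 = 8/7)
-93 + E(12)*S(9) = -93 + 8*(4*9)/7 = -93 + (8/7)*36 = -93 + 288/7 = -363/7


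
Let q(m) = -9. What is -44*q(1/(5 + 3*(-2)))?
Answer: 396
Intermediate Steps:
-44*q(1/(5 + 3*(-2))) = -44*(-9) = 396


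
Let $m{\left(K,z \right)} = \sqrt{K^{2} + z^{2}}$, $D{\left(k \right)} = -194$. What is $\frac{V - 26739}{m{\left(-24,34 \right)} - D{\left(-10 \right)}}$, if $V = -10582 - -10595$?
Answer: $- \frac{1296211}{8976} + \frac{13363 \sqrt{433}}{8976} \approx -113.43$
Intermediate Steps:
$V = 13$ ($V = -10582 + 10595 = 13$)
$\frac{V - 26739}{m{\left(-24,34 \right)} - D{\left(-10 \right)}} = \frac{13 - 26739}{\sqrt{\left(-24\right)^{2} + 34^{2}} - -194} = - \frac{26726}{\sqrt{576 + 1156} + 194} = - \frac{26726}{\sqrt{1732} + 194} = - \frac{26726}{2 \sqrt{433} + 194} = - \frac{26726}{194 + 2 \sqrt{433}}$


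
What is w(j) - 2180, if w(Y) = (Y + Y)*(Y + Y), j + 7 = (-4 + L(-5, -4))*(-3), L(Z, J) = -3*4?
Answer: 4544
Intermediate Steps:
L(Z, J) = -12
j = 41 (j = -7 + (-4 - 12)*(-3) = -7 - 16*(-3) = -7 + 48 = 41)
w(Y) = 4*Y**2 (w(Y) = (2*Y)*(2*Y) = 4*Y**2)
w(j) - 2180 = 4*41**2 - 2180 = 4*1681 - 2180 = 6724 - 2180 = 4544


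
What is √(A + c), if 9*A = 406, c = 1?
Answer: √415/3 ≈ 6.7905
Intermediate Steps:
A = 406/9 (A = (⅑)*406 = 406/9 ≈ 45.111)
√(A + c) = √(406/9 + 1) = √(415/9) = √415/3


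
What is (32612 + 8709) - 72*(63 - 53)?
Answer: 40601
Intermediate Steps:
(32612 + 8709) - 72*(63 - 53) = 41321 - 72*10 = 41321 - 720 = 40601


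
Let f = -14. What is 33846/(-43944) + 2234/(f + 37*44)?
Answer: 3628621/5910468 ≈ 0.61393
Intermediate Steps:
33846/(-43944) + 2234/(f + 37*44) = 33846/(-43944) + 2234/(-14 + 37*44) = 33846*(-1/43944) + 2234/(-14 + 1628) = -5641/7324 + 2234/1614 = -5641/7324 + 2234*(1/1614) = -5641/7324 + 1117/807 = 3628621/5910468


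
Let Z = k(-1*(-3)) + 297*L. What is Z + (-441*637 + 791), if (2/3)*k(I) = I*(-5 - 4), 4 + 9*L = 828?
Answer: -505949/2 ≈ -2.5297e+5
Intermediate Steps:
L = 824/9 (L = -4/9 + (⅑)*828 = -4/9 + 92 = 824/9 ≈ 91.556)
k(I) = -27*I/2 (k(I) = 3*(I*(-5 - 4))/2 = 3*(I*(-9))/2 = 3*(-9*I)/2 = -27*I/2)
Z = 54303/2 (Z = -(-27)*(-3)/2 + 297*(824/9) = -27/2*3 + 27192 = -81/2 + 27192 = 54303/2 ≈ 27152.)
Z + (-441*637 + 791) = 54303/2 + (-441*637 + 791) = 54303/2 + (-280917 + 791) = 54303/2 - 280126 = -505949/2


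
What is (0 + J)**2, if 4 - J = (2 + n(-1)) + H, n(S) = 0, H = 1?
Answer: 1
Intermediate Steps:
J = 1 (J = 4 - ((2 + 0) + 1) = 4 - (2 + 1) = 4 - 1*3 = 4 - 3 = 1)
(0 + J)**2 = (0 + 1)**2 = 1**2 = 1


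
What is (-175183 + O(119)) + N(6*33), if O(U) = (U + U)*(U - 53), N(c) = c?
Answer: -159277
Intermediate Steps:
O(U) = 2*U*(-53 + U) (O(U) = (2*U)*(-53 + U) = 2*U*(-53 + U))
(-175183 + O(119)) + N(6*33) = (-175183 + 2*119*(-53 + 119)) + 6*33 = (-175183 + 2*119*66) + 198 = (-175183 + 15708) + 198 = -159475 + 198 = -159277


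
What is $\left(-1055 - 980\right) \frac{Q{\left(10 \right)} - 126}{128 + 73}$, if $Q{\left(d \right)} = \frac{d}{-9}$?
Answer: $\frac{2328040}{1809} \approx 1286.9$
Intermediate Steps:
$Q{\left(d \right)} = - \frac{d}{9}$ ($Q{\left(d \right)} = d \left(- \frac{1}{9}\right) = - \frac{d}{9}$)
$\left(-1055 - 980\right) \frac{Q{\left(10 \right)} - 126}{128 + 73} = \left(-1055 - 980\right) \frac{\left(- \frac{1}{9}\right) 10 - 126}{128 + 73} = - 2035 \frac{- \frac{10}{9} - 126}{201} = - 2035 \left(\left(- \frac{1144}{9}\right) \frac{1}{201}\right) = \left(-2035\right) \left(- \frac{1144}{1809}\right) = \frac{2328040}{1809}$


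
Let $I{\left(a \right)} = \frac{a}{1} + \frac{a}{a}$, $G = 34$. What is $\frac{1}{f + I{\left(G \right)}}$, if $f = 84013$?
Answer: $\frac{1}{84048} \approx 1.1898 \cdot 10^{-5}$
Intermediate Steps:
$I{\left(a \right)} = 1 + a$ ($I{\left(a \right)} = a 1 + 1 = a + 1 = 1 + a$)
$\frac{1}{f + I{\left(G \right)}} = \frac{1}{84013 + \left(1 + 34\right)} = \frac{1}{84013 + 35} = \frac{1}{84048}$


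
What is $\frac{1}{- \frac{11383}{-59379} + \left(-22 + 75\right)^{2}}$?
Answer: $\frac{59379}{166806994} \approx 0.00035597$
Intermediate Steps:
$\frac{1}{- \frac{11383}{-59379} + \left(-22 + 75\right)^{2}} = \frac{1}{\left(-11383\right) \left(- \frac{1}{59379}\right) + 53^{2}} = \frac{1}{\frac{11383}{59379} + 2809} = \frac{1}{\frac{166806994}{59379}} = \frac{59379}{166806994}$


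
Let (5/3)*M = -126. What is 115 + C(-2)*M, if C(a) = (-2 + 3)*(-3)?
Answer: 1709/5 ≈ 341.80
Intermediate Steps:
M = -378/5 (M = (⅗)*(-126) = -378/5 ≈ -75.600)
C(a) = -3 (C(a) = 1*(-3) = -3)
115 + C(-2)*M = 115 - 3*(-378/5) = 115 + 1134/5 = 1709/5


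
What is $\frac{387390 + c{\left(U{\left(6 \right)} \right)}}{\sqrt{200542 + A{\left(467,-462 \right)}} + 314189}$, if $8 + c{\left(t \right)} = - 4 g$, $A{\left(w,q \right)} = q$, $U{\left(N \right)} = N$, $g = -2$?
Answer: $\frac{40571225570}{32904842547} - \frac{516520 \sqrt{12505}}{32904842547} \approx 1.2312$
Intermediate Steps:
$c{\left(t \right)} = 0$ ($c{\left(t \right)} = -8 - -8 = -8 + 8 = 0$)
$\frac{387390 + c{\left(U{\left(6 \right)} \right)}}{\sqrt{200542 + A{\left(467,-462 \right)}} + 314189} = \frac{387390 + 0}{\sqrt{200542 - 462} + 314189} = \frac{387390}{\sqrt{200080} + 314189} = \frac{387390}{4 \sqrt{12505} + 314189} = \frac{387390}{314189 + 4 \sqrt{12505}}$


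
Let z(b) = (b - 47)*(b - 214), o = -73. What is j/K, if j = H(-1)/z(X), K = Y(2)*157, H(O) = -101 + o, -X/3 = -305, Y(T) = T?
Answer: -87/95529476 ≈ -9.1071e-7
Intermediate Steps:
X = 915 (X = -3*(-305) = 915)
H(O) = -174 (H(O) = -101 - 73 = -174)
z(b) = (-214 + b)*(-47 + b) (z(b) = (-47 + b)*(-214 + b) = (-214 + b)*(-47 + b))
K = 314 (K = 2*157 = 314)
j = -87/304234 (j = -174/(10058 + 915² - 261*915) = -174/(10058 + 837225 - 238815) = -174/608468 = -174*1/608468 = -87/304234 ≈ -0.00028596)
j/K = -87/304234/314 = -87/304234*1/314 = -87/95529476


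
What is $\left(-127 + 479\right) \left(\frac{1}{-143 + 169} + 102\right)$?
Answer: $\frac{466928}{13} \approx 35918.0$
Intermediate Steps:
$\left(-127 + 479\right) \left(\frac{1}{-143 + 169} + 102\right) = 352 \left(\frac{1}{26} + 102\right) = 352 \cdot \frac{2653}{26} = \frac{466928}{13}$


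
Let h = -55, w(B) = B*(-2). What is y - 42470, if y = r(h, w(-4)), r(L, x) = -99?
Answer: -42569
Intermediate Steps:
w(B) = -2*B
y = -99
y - 42470 = -99 - 42470 = -42569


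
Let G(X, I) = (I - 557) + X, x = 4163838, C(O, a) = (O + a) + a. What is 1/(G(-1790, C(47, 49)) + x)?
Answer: 1/4161636 ≈ 2.4029e-7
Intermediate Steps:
C(O, a) = O + 2*a
G(X, I) = -557 + I + X (G(X, I) = (-557 + I) + X = -557 + I + X)
1/(G(-1790, C(47, 49)) + x) = 1/((-557 + (47 + 2*49) - 1790) + 4163838) = 1/((-557 + (47 + 98) - 1790) + 4163838) = 1/((-557 + 145 - 1790) + 4163838) = 1/(-2202 + 4163838) = 1/4161636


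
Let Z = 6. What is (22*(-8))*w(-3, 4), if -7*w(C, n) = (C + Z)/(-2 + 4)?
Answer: 264/7 ≈ 37.714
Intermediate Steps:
w(C, n) = -3/7 - C/14 (w(C, n) = -(C + 6)/(7*(-2 + 4)) = -(6 + C)/(7*2) = -(3 + C/2)/7 = -3/7 - C/14)
(22*(-8))*w(-3, 4) = (22*(-8))*(-3/7 - 1/14*(-3)) = -176*(-3/7 + 3/14) = -176*(-3/14) = 264/7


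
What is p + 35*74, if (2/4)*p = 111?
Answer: 2812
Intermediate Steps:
p = 222 (p = 2*111 = 222)
p + 35*74 = 222 + 35*74 = 222 + 2590 = 2812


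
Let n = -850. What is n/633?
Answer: -850/633 ≈ -1.3428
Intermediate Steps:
n/633 = -850/633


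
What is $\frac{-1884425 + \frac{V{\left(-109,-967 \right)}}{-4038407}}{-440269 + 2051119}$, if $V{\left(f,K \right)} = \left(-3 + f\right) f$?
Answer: $- \frac{7610075123183}{6505267915950} \approx -1.1698$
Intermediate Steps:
$V{\left(f,K \right)} = f \left(-3 + f\right)$
$\frac{-1884425 + \frac{V{\left(-109,-967 \right)}}{-4038407}}{-440269 + 2051119} = \frac{-1884425 + \frac{\left(-109\right) \left(-3 - 109\right)}{-4038407}}{-440269 + 2051119} = \frac{-1884425 + \left(-109\right) \left(-112\right) \left(- \frac{1}{4038407}\right)}{1610850} = \left(-1884425 + 12208 \left(- \frac{1}{4038407}\right)\right) \frac{1}{1610850} = \left(-1884425 - \frac{12208}{4038407}\right) \frac{1}{1610850} = \left(- \frac{7610075123183}{4038407}\right) \frac{1}{1610850} = - \frac{7610075123183}{6505267915950}$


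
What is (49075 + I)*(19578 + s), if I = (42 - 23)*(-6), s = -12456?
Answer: 348700242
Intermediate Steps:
I = -114 (I = 19*(-6) = -114)
(49075 + I)*(19578 + s) = (49075 - 114)*(19578 - 12456) = 48961*7122 = 348700242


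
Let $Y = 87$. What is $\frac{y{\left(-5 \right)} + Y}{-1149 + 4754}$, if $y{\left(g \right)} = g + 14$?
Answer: $\frac{96}{3605} \approx 0.02663$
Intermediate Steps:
$y{\left(g \right)} = 14 + g$
$\frac{y{\left(-5 \right)} + Y}{-1149 + 4754} = \frac{\left(14 - 5\right) + 87}{-1149 + 4754} = \frac{9 + 87}{3605} = 96 \cdot \frac{1}{3605} = \frac{96}{3605}$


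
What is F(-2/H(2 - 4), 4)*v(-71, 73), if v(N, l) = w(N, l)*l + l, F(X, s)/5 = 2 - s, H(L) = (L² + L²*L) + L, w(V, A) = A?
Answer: -54020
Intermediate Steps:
H(L) = L + L² + L³ (H(L) = (L² + L³) + L = L + L² + L³)
F(X, s) = 10 - 5*s (F(X, s) = 5*(2 - s) = 10 - 5*s)
v(N, l) = l + l² (v(N, l) = l*l + l = l² + l = l + l²)
F(-2/H(2 - 4), 4)*v(-71, 73) = (10 - 5*4)*(73*(1 + 73)) = (10 - 20)*(73*74) = -10*5402 = -54020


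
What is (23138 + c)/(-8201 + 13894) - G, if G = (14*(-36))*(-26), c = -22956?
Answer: -74600890/5693 ≈ -13104.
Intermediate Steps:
G = 13104 (G = -504*(-26) = 13104)
(23138 + c)/(-8201 + 13894) - G = (23138 - 22956)/(-8201 + 13894) - 1*13104 = 182/5693 - 13104 = -74600890/5693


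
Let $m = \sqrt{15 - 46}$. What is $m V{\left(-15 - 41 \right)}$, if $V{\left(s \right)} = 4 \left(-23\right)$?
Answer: $- 92 i \sqrt{31} \approx - 512.23 i$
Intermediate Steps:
$V{\left(s \right)} = -92$
$m = i \sqrt{31}$ ($m = \sqrt{-31} = i \sqrt{31} \approx 5.5678 i$)
$m V{\left(-15 - 41 \right)} = i \sqrt{31} \left(-92\right) = - 92 i \sqrt{31}$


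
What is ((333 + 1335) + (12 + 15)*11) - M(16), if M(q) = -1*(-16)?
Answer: 1949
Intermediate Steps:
M(q) = 16
((333 + 1335) + (12 + 15)*11) - M(16) = ((333 + 1335) + (12 + 15)*11) - 1*16 = (1668 + 27*11) - 16 = (1668 + 297) - 16 = 1965 - 16 = 1949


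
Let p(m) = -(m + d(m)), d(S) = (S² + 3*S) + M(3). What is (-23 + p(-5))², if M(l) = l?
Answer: 961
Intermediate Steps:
d(S) = 3 + S² + 3*S (d(S) = (S² + 3*S) + 3 = 3 + S² + 3*S)
p(m) = -3 - m² - 4*m (p(m) = -(m + (3 + m² + 3*m)) = -(3 + m² + 4*m) = -3 - m² - 4*m)
(-23 + p(-5))² = (-23 + (-3 - 1*(-5)² - 4*(-5)))² = (-23 + (-3 - 1*25 + 20))² = (-23 + (-3 - 25 + 20))² = (-23 - 8)² = (-31)² = 961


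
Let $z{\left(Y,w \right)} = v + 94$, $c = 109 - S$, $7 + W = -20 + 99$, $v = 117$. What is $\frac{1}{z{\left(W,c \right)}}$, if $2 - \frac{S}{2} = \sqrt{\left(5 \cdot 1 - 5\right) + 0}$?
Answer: $\frac{1}{211} \approx 0.0047393$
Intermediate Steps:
$S = 4$ ($S = 4 - 2 \sqrt{\left(5 \cdot 1 - 5\right) + 0} = 4 - 2 \sqrt{\left(5 - 5\right) + 0} = 4 - 2 \sqrt{0 + 0} = 4 - 2 \sqrt{0} = 4 - 0 = 4 + 0 = 4$)
$W = 72$ ($W = -7 + \left(-20 + 99\right) = -7 + 79 = 72$)
$c = 105$ ($c = 109 - 4 = 105$)
$z{\left(Y,w \right)} = 211$ ($z{\left(Y,w \right)} = 117 + 94 = 211$)
$\frac{1}{z{\left(W,c \right)}} = \frac{1}{211}$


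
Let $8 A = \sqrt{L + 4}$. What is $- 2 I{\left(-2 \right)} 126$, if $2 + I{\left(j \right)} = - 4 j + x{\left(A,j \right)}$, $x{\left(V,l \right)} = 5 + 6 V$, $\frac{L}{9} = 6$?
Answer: $-2772 - 189 \sqrt{58} \approx -4211.4$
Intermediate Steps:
$L = 54$ ($L = 9 \cdot 6 = 54$)
$A = \frac{\sqrt{58}}{8}$ ($A = \frac{\sqrt{54 + 4}}{8} = \frac{\sqrt{58}}{8} \approx 0.95197$)
$I{\left(j \right)} = 3 - 4 j + \frac{3 \sqrt{58}}{4}$ ($I{\left(j \right)} = -2 - \left(-5 + 4 j - \frac{3 \sqrt{58}}{4}\right) = -2 + \left(5 - 4 j + \frac{3 \sqrt{58}}{4}\right) = 3 - 4 j + \frac{3 \sqrt{58}}{4}$)
$- 2 I{\left(-2 \right)} 126 = - 2 \left(3 - -8 + \frac{3 \sqrt{58}}{4}\right) 126 = - 2 \left(3 + 8 + \frac{3 \sqrt{58}}{4}\right) 126 = - 2 \left(11 + \frac{3 \sqrt{58}}{4}\right) 126 = \left(-22 - \frac{3 \sqrt{58}}{2}\right) 126 = -2772 - 189 \sqrt{58}$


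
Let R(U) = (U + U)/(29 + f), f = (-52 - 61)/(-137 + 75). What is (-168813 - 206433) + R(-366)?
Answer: -239046830/637 ≈ -3.7527e+5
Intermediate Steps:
f = 113/62 (f = -113/(-62) = -113*(-1/62) = 113/62 ≈ 1.8226)
R(U) = 124*U/1911 (R(U) = (U + U)/(29 + 113/62) = (2*U)/(1911/62) = (2*U)*(62/1911) = 124*U/1911)
(-168813 - 206433) + R(-366) = (-168813 - 206433) + (124/1911)*(-366) = -375246 - 15128/637 = -239046830/637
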